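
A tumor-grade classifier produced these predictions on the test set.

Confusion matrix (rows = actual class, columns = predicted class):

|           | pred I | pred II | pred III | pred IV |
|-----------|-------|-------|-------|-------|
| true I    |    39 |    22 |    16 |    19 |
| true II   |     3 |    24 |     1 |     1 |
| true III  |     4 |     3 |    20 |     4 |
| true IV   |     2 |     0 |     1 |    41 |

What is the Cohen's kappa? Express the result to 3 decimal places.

Observed agreement pₒ = trace/N = 124/200 = 0.6200
Expected agreement pₑ = Σ (rowᵢ·colᵢ)/N² = (96·48 + 29·49 + 31·38 + 44·65)/200² = 0.2517
κ = (pₒ − pₑ)/(1 − pₑ) = (0.6200 − 0.2517)/(1 − 0.2517) = 0.492

0.492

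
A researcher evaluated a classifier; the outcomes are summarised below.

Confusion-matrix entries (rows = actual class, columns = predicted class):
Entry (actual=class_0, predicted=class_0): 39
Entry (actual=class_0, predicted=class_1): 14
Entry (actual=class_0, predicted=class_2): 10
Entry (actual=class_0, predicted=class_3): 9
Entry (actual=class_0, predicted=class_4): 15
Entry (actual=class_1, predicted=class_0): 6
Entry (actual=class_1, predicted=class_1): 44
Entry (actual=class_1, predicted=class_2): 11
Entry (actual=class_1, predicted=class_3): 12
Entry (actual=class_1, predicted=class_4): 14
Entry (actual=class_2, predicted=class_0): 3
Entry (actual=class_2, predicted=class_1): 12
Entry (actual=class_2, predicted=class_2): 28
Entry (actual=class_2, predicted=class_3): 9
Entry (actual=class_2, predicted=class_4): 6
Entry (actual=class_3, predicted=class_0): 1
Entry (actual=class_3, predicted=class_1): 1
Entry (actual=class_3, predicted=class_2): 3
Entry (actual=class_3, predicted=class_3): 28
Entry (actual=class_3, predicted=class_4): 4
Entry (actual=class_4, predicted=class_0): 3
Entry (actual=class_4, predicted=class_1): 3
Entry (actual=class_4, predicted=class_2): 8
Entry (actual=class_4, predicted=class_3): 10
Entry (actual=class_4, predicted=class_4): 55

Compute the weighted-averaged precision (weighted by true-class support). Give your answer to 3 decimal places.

Per-class precision (TP/(TP+FP)):
  class_0: TP=39, FP=6+3+1+3=13 → 39/52 = 0.7500
  class_1: TP=44, FP=14+12+1+3=30 → 44/74 = 0.5946
  class_2: TP=28, FP=10+11+3+8=32 → 28/60 = 0.4667
  class_3: TP=28, FP=9+12+9+10=40 → 28/68 = 0.4118
  class_4: TP=55, FP=15+14+6+4=39 → 55/94 = 0.5851
Weighted-precision = Σ (supportᵢ/N)·precisionᵢ with N=348: (87/348)·0.7500 + (87/348)·0.5946 + (58/348)·0.4667 + (37/348)·0.4118 + (79/348)·0.5851 = 0.591

0.591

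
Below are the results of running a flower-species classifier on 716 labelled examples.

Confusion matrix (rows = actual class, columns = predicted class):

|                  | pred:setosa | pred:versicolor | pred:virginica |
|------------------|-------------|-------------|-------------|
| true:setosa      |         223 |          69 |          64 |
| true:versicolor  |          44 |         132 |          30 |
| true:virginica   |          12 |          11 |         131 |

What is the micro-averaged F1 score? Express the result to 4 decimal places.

0.6788

Micro-averaging pools counts across classes: ΣTP=486, ΣFP=230, ΣFN=230.
Micro-F1 score = 2·TP/(2·TP+FP+FN) on pooled counts = 0.6788 (equals overall accuracy in single-label multiclass).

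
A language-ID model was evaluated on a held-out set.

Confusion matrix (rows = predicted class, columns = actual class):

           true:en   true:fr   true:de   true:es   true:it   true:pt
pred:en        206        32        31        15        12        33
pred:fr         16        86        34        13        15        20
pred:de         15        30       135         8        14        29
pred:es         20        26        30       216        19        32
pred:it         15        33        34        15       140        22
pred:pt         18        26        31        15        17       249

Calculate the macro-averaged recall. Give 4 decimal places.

Per-class recall (TP/(TP+FN)):
  en: TP=206, FN=16+15+20+15+18=84 → 206/290 = 0.71034
  fr: TP=86, FN=32+30+26+33+26=147 → 86/233 = 0.36910
  de: TP=135, FN=31+34+30+34+31=160 → 135/295 = 0.45763
  es: TP=216, FN=15+13+8+15+15=66 → 216/282 = 0.76596
  it: TP=140, FN=12+15+14+19+17=77 → 140/217 = 0.64516
  pt: TP=249, FN=33+20+29+32+22=136 → 249/385 = 0.64675
Macro-recall = mean = (0.71034 + 0.36910 + 0.45763 + 0.76596 + 0.64516 + 0.64675) / 6 = 0.5992

0.5992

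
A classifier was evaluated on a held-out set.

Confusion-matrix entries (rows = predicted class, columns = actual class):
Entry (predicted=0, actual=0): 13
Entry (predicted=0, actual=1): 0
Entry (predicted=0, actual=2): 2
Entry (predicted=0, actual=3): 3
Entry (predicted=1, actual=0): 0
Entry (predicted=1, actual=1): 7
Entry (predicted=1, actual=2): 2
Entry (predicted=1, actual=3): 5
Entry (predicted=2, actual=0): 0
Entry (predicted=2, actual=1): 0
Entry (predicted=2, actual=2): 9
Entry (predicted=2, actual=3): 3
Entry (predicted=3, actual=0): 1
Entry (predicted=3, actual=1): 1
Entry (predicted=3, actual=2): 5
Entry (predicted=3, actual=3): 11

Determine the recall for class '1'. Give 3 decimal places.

0.875

One-vs-rest for '1': TP = diagonal; FP = other classes predicted '1'; FN = '1' predicted as other.
recall = TP/(TP+FN).
1: TP=7, FN=0+0+1=1 → 7/8 = 0.8750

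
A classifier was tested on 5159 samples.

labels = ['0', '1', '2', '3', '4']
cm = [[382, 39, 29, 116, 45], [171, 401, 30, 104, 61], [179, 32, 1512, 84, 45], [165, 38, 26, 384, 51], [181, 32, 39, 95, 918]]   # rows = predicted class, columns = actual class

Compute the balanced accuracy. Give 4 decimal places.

0.6657

Balanced accuracy = mean of per-class recall.
  0: recall = 382/1078 = 0.35436
  1: recall = 401/542 = 0.73985
  2: recall = 1512/1636 = 0.92421
  3: recall = 384/783 = 0.49042
  4: recall = 918/1120 = 0.81964
Mean = (0.35436 + 0.73985 + 0.92421 + 0.49042 + 0.81964) / 5 = 0.6657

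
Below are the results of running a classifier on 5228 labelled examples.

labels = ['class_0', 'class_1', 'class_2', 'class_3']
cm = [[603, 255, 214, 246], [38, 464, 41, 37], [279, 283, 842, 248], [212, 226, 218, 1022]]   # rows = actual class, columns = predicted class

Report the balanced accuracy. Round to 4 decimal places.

0.5941

Balanced accuracy = mean of per-class recall.
  class_0: recall = 603/1318 = 0.45751
  class_1: recall = 464/580 = 0.80000
  class_2: recall = 842/1652 = 0.50969
  class_3: recall = 1022/1678 = 0.60906
Mean = (0.45751 + 0.80000 + 0.50969 + 0.60906) / 4 = 0.5941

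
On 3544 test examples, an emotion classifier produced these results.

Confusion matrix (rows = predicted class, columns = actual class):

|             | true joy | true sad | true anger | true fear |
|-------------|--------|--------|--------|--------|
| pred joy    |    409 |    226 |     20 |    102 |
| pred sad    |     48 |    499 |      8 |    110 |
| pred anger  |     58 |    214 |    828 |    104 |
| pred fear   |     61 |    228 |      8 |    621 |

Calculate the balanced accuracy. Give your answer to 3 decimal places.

0.690

Balanced accuracy = mean of per-class recall.
  joy: recall = 409/576 = 0.7101
  sad: recall = 499/1167 = 0.4276
  anger: recall = 828/864 = 0.9583
  fear: recall = 621/937 = 0.6628
Mean = (0.7101 + 0.4276 + 0.9583 + 0.6628) / 4 = 0.690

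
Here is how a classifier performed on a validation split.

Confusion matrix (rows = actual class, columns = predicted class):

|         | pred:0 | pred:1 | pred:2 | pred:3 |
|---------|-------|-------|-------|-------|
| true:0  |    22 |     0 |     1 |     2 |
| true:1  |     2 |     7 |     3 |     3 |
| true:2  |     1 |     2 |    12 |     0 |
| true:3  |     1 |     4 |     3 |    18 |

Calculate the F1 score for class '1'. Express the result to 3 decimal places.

Treat '1' as positive and all other classes as negative.
F1 score = 2·TP/(2·TP+FP+FN).
1: TP=7, FP=0+2+4=6, FN=2+3+3=8 → 14/28 = 0.5000

0.500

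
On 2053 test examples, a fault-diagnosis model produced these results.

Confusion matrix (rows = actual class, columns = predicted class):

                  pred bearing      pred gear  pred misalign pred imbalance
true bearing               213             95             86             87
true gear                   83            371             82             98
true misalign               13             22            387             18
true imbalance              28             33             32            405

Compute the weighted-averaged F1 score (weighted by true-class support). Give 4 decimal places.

0.6596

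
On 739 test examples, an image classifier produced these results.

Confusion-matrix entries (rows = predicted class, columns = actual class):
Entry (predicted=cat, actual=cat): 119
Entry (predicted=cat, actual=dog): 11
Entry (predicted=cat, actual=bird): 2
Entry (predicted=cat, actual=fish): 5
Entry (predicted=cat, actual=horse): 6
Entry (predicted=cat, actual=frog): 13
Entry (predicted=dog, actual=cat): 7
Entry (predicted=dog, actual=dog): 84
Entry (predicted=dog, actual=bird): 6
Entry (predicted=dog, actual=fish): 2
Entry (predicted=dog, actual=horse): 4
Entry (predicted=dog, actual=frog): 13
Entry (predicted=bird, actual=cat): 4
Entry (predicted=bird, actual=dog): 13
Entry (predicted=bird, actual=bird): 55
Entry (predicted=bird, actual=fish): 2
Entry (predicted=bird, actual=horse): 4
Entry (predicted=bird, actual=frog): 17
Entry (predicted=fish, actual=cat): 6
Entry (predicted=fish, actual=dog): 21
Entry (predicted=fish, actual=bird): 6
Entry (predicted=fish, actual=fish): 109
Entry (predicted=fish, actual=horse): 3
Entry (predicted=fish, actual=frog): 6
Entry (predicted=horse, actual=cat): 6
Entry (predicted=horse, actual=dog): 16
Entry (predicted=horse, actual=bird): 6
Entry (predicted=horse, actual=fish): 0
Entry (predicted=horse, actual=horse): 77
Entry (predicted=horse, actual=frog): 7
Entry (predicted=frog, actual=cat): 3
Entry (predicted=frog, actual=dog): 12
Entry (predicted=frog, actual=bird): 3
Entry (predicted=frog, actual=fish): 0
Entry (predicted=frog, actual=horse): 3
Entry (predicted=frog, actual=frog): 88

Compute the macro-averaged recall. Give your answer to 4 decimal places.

Per-class recall (TP/(TP+FN)):
  cat: TP=119, FN=7+4+6+6+3=26 → 119/145 = 0.82069
  dog: TP=84, FN=11+13+21+16+12=73 → 84/157 = 0.53503
  bird: TP=55, FN=2+6+6+6+3=23 → 55/78 = 0.70513
  fish: TP=109, FN=5+2+2+0+0=9 → 109/118 = 0.92373
  horse: TP=77, FN=6+4+4+3+3=20 → 77/97 = 0.79381
  frog: TP=88, FN=13+13+17+6+7=56 → 88/144 = 0.61111
Macro-recall = mean = (0.82069 + 0.53503 + 0.70513 + 0.92373 + 0.79381 + 0.61111) / 6 = 0.7316

0.7316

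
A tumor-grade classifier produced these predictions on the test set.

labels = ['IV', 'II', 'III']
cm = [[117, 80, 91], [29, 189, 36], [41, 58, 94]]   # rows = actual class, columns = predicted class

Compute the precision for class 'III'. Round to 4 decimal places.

precision = TP/(TP+FP).
III: TP=94, FP=91+36=127 → 94/221 = 0.42534

0.4253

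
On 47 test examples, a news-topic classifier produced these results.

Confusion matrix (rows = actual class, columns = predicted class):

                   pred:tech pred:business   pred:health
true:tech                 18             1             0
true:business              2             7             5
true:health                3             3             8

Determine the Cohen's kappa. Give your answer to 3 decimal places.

0.542

Observed agreement pₒ = trace/N = 33/47 = 0.7021
Expected agreement pₑ = Σ (rowᵢ·colᵢ)/N² = (19·23 + 14·11 + 14·13)/47² = 0.3499
κ = (pₒ − pₑ)/(1 − pₑ) = (0.7021 − 0.3499)/(1 − 0.3499) = 0.542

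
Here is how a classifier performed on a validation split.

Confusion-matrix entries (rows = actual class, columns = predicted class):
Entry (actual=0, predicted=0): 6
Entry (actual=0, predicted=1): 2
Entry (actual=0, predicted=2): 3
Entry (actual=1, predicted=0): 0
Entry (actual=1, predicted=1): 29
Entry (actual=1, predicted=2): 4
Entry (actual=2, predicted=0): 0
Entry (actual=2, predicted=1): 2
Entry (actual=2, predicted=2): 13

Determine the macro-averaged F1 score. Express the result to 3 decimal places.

0.776

Per-class F1 score (2·TP/(2·TP+FP+FN)):
  0: TP=6, FP=0+0=0, FN=2+3=5 → 12/17 = 0.7059
  1: TP=29, FP=2+2=4, FN=0+4=4 → 58/66 = 0.8788
  2: TP=13, FP=3+4=7, FN=0+2=2 → 26/35 = 0.7429
Macro-F1 score = mean = (0.7059 + 0.8788 + 0.7429) / 3 = 0.776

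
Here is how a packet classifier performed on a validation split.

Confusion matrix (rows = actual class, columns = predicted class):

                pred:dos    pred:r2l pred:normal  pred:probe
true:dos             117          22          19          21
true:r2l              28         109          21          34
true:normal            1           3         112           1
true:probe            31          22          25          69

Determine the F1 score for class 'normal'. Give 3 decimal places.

0.762

Treat 'normal' as positive and all other classes as negative.
F1 score = 2·TP/(2·TP+FP+FN).
normal: TP=112, FP=19+21+25=65, FN=1+3+1=5 → 224/294 = 0.7619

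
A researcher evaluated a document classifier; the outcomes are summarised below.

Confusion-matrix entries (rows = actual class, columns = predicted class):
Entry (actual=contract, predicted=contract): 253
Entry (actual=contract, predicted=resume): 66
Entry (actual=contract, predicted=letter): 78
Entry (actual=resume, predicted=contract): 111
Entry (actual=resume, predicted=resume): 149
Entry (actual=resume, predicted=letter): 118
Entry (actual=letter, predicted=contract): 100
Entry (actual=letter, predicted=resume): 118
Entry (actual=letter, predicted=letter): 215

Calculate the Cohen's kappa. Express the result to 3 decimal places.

Observed agreement pₒ = trace/N = 617/1208 = 0.5108
Expected agreement pₑ = Σ (rowᵢ·colᵢ)/N² = (397·464 + 378·333 + 433·411)/1208² = 0.3344
κ = (pₒ − pₑ)/(1 − pₑ) = (0.5108 − 0.3344)/(1 − 0.3344) = 0.265

0.265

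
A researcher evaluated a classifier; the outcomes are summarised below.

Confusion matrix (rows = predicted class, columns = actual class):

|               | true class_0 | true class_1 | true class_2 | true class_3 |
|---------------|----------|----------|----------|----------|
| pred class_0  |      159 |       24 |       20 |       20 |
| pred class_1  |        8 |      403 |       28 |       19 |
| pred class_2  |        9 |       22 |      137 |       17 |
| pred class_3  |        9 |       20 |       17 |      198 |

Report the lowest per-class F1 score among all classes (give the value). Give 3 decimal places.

Per-class F1 score (2·TP/(2·TP+FP+FN)):
  class_0: TP=159, FP=24+20+20=64, FN=8+9+9=26 → 318/408 = 0.7794
  class_1: TP=403, FP=8+28+19=55, FN=24+22+20=66 → 806/927 = 0.8695
  class_2: TP=137, FP=9+22+17=48, FN=20+28+17=65 → 274/387 = 0.7080
  class_3: TP=198, FP=9+20+17=46, FN=20+19+17=56 → 396/498 = 0.7952
Lowest is class 'class_2' with F1 score = 0.708.

0.708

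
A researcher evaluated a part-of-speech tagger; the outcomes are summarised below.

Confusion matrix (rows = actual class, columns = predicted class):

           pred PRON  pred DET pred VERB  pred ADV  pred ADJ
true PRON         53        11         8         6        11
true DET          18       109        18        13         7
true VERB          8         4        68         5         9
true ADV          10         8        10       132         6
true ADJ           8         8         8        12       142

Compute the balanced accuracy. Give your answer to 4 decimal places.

0.7145

Balanced accuracy = mean of per-class recall.
  PRON: recall = 53/89 = 0.59551
  DET: recall = 109/165 = 0.66061
  VERB: recall = 68/94 = 0.72340
  ADV: recall = 132/166 = 0.79518
  ADJ: recall = 142/178 = 0.79775
Mean = (0.59551 + 0.66061 + 0.72340 + 0.79518 + 0.79775) / 5 = 0.7145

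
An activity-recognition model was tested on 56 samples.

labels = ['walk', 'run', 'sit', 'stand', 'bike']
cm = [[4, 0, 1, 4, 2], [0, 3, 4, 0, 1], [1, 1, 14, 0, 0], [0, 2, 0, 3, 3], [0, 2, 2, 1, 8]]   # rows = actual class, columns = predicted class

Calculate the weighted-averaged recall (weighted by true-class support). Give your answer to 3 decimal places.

0.571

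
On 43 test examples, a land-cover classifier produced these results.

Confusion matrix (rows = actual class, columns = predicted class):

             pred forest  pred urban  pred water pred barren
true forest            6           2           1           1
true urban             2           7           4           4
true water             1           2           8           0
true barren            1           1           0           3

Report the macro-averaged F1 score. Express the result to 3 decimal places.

0.553

Per-class F1 score (2·TP/(2·TP+FP+FN)):
  forest: TP=6, FP=2+1+1=4, FN=2+1+1=4 → 12/20 = 0.6000
  urban: TP=7, FP=2+2+1=5, FN=2+4+4=10 → 14/29 = 0.4828
  water: TP=8, FP=1+4+0=5, FN=1+2+0=3 → 16/24 = 0.6667
  barren: TP=3, FP=1+4+0=5, FN=1+1+0=2 → 6/13 = 0.4615
Macro-F1 score = mean = (0.6000 + 0.4828 + 0.6667 + 0.4615) / 4 = 0.553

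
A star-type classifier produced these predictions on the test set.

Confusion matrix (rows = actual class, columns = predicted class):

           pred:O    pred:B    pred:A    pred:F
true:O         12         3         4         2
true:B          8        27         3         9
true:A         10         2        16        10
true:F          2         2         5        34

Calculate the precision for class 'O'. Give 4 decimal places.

0.3750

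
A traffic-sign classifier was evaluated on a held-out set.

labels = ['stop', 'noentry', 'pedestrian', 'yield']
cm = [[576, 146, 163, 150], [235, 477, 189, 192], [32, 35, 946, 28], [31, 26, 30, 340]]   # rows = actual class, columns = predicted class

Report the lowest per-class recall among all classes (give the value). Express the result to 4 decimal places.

0.4364

Per-class recall (TP/(TP+FN)):
  stop: TP=576, FN=146+163+150=459 → 576/1035 = 0.55652
  noentry: TP=477, FN=235+189+192=616 → 477/1093 = 0.43641
  pedestrian: TP=946, FN=32+35+28=95 → 946/1041 = 0.90874
  yield: TP=340, FN=31+26+30=87 → 340/427 = 0.79625
Lowest is class 'noentry' with recall = 0.4364.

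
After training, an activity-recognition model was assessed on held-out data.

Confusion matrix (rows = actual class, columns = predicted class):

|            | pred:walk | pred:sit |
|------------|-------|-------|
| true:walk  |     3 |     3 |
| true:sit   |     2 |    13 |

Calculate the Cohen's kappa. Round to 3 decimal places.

0.386

Observed agreement pₒ = trace/N = 16/21 = 0.7619
Expected agreement pₑ = Σ (rowᵢ·colᵢ)/N² = (6·5 + 15·16)/21² = 0.6122
κ = (pₒ − pₑ)/(1 − pₑ) = (0.7619 − 0.6122)/(1 − 0.6122) = 0.386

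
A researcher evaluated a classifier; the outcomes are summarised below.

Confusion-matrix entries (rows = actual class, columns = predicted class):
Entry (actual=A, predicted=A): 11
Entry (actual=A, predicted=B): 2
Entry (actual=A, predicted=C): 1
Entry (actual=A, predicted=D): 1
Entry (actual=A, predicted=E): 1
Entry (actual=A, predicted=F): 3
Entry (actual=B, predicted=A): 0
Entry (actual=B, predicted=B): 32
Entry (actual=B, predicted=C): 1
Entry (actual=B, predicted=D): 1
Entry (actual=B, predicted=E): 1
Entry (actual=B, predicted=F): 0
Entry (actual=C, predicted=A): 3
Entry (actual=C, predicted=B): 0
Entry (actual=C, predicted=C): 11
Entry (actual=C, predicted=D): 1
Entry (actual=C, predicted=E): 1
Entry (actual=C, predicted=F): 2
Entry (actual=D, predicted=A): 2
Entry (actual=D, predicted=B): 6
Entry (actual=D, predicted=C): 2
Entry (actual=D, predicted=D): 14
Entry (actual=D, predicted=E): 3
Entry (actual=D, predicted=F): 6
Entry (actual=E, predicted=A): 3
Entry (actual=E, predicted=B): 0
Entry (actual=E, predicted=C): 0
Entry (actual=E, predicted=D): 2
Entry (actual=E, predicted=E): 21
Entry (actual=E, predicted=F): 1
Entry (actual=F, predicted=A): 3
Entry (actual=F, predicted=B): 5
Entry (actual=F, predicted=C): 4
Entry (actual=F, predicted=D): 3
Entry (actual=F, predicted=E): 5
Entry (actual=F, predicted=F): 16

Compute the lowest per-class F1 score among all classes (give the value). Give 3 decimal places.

Per-class F1 score (2·TP/(2·TP+FP+FN)):
  A: TP=11, FP=0+3+2+3+3=11, FN=2+1+1+1+3=8 → 22/41 = 0.5366
  B: TP=32, FP=2+0+6+0+5=13, FN=0+1+1+1+0=3 → 64/80 = 0.8000
  C: TP=11, FP=1+1+2+0+4=8, FN=3+0+1+1+2=7 → 22/37 = 0.5946
  D: TP=14, FP=1+1+1+2+3=8, FN=2+6+2+3+6=19 → 28/55 = 0.5091
  E: TP=21, FP=1+1+1+3+5=11, FN=3+0+0+2+1=6 → 42/59 = 0.7119
  F: TP=16, FP=3+0+2+6+1=12, FN=3+5+4+3+5=20 → 32/64 = 0.5000
Lowest is class 'F' with F1 score = 0.500.

0.500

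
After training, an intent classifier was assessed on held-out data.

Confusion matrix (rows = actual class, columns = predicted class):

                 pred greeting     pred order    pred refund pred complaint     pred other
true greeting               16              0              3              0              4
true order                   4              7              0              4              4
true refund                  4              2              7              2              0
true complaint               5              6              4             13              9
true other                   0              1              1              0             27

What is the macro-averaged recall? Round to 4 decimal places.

0.5626

Per-class recall (TP/(TP+FN)):
  greeting: TP=16, FN=0+3+0+4=7 → 16/23 = 0.69565
  order: TP=7, FN=4+0+4+4=12 → 7/19 = 0.36842
  refund: TP=7, FN=4+2+2+0=8 → 7/15 = 0.46667
  complaint: TP=13, FN=5+6+4+9=24 → 13/37 = 0.35135
  other: TP=27, FN=0+1+1+0=2 → 27/29 = 0.93103
Macro-recall = mean = (0.69565 + 0.36842 + 0.46667 + 0.35135 + 0.93103) / 5 = 0.5626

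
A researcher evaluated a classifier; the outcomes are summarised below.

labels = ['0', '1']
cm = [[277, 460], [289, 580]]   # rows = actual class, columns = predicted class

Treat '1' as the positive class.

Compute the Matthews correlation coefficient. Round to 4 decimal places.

0.0451

MCC = (TP·TN − FP·FN) / √((TP+FP)(TP+FN)(TN+FP)(TN+FN))
Numerator = 580·277 − 460·289 = 27720
Denominator = √(1040·869·737·566) = √376996253920 = 614000.2068
MCC = 27720 / 614000.2068 = 0.0451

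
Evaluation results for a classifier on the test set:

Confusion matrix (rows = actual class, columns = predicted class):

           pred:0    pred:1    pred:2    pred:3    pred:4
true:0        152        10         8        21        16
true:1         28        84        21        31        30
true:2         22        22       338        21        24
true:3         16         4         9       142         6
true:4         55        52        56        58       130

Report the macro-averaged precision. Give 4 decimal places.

Per-class precision (TP/(TP+FP)):
  0: TP=152, FP=28+22+16+55=121 → 152/273 = 0.55678
  1: TP=84, FP=10+22+4+52=88 → 84/172 = 0.48837
  2: TP=338, FP=8+21+9+56=94 → 338/432 = 0.78241
  3: TP=142, FP=21+31+21+58=131 → 142/273 = 0.52015
  4: TP=130, FP=16+30+24+6=76 → 130/206 = 0.63107
Macro-precision = mean = (0.55678 + 0.48837 + 0.78241 + 0.52015 + 0.63107) / 5 = 0.5958

0.5958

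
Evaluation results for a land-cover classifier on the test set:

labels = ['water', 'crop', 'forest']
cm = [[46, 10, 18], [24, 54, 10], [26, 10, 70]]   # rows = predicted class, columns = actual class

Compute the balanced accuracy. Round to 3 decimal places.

0.641

Balanced accuracy = mean of per-class recall.
  water: recall = 46/96 = 0.4792
  crop: recall = 54/74 = 0.7297
  forest: recall = 70/98 = 0.7143
Mean = (0.4792 + 0.7297 + 0.7143) / 3 = 0.641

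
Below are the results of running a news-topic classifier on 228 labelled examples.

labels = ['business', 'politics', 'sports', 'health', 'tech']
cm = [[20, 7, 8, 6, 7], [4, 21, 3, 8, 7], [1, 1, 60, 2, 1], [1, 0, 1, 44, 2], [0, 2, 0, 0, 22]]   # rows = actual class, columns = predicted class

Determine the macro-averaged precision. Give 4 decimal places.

0.7155

Per-class precision (TP/(TP+FP)):
  business: TP=20, FP=4+1+1+0=6 → 20/26 = 0.76923
  politics: TP=21, FP=7+1+0+2=10 → 21/31 = 0.67742
  sports: TP=60, FP=8+3+1+0=12 → 60/72 = 0.83333
  health: TP=44, FP=6+8+2+0=16 → 44/60 = 0.73333
  tech: TP=22, FP=7+7+1+2=17 → 22/39 = 0.56410
Macro-precision = mean = (0.76923 + 0.67742 + 0.83333 + 0.73333 + 0.56410) / 5 = 0.7155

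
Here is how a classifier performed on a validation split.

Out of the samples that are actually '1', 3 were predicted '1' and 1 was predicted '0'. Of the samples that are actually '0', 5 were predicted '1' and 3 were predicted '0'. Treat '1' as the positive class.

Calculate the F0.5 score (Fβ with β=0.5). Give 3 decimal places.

Fβ = (1+β²)·TP / ((1+β²)·TP + β²·FN + FP), with β²=1/4
= 1.25·3 / (1.25·3 + 0.25·1 + 5) = 0.417

0.417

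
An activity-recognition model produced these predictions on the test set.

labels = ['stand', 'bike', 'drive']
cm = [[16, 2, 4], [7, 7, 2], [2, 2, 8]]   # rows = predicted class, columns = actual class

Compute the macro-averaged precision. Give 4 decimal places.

Per-class precision (TP/(TP+FP)):
  stand: TP=16, FP=2+4=6 → 16/22 = 0.72727
  bike: TP=7, FP=7+2=9 → 7/16 = 0.43750
  drive: TP=8, FP=2+2=4 → 8/12 = 0.66667
Macro-precision = mean = (0.72727 + 0.43750 + 0.66667) / 3 = 0.6105

0.6105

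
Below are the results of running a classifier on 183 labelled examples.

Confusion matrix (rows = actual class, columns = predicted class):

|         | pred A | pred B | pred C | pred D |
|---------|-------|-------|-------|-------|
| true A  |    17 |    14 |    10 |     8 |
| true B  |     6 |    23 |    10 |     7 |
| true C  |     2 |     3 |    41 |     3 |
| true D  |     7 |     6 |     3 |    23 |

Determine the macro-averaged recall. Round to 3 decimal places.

Per-class recall (TP/(TP+FN)):
  A: TP=17, FN=14+10+8=32 → 17/49 = 0.3469
  B: TP=23, FN=6+10+7=23 → 23/46 = 0.5000
  C: TP=41, FN=2+3+3=8 → 41/49 = 0.8367
  D: TP=23, FN=7+6+3=16 → 23/39 = 0.5897
Macro-recall = mean = (0.3469 + 0.5000 + 0.8367 + 0.5897) / 4 = 0.568

0.568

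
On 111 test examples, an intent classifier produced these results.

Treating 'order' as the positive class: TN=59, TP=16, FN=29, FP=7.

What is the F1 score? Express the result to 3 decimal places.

Precision = TP/(TP+FP) = 16/23 = 0.6957
Recall = TP/(TP+FN) = 16/45 = 0.3556
F1 = 2·TP/(2·TP+FP+FN) = 32/68 = 0.471

0.471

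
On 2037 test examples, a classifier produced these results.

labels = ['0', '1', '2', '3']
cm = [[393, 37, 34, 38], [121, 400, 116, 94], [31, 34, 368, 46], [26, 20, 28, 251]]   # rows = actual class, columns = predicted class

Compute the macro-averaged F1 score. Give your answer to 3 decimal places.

0.693

Per-class F1 score (2·TP/(2·TP+FP+FN)):
  0: TP=393, FP=121+31+26=178, FN=37+34+38=109 → 786/1073 = 0.7325
  1: TP=400, FP=37+34+20=91, FN=121+116+94=331 → 800/1222 = 0.6547
  2: TP=368, FP=34+116+28=178, FN=31+34+46=111 → 736/1025 = 0.7180
  3: TP=251, FP=38+94+46=178, FN=26+20+28=74 → 502/754 = 0.6658
Macro-F1 score = mean = (0.7325 + 0.6547 + 0.7180 + 0.6658) / 4 = 0.693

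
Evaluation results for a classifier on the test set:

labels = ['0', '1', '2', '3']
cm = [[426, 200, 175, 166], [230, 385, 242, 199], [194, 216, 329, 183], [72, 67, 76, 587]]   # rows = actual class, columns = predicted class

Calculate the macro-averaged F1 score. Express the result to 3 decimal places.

Per-class F1 score (2·TP/(2·TP+FP+FN)):
  0: TP=426, FP=230+194+72=496, FN=200+175+166=541 → 852/1889 = 0.4510
  1: TP=385, FP=200+216+67=483, FN=230+242+199=671 → 770/1924 = 0.4002
  2: TP=329, FP=175+242+76=493, FN=194+216+183=593 → 658/1744 = 0.3773
  3: TP=587, FP=166+199+183=548, FN=72+67+76=215 → 1174/1937 = 0.6061
Macro-F1 score = mean = (0.4510 + 0.4002 + 0.3773 + 0.6061) / 4 = 0.459

0.459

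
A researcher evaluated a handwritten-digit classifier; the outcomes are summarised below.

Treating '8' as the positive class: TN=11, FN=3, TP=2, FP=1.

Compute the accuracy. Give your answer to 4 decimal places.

Accuracy = (TP+TN)/N = (2+11)/17 = 0.7647

0.7647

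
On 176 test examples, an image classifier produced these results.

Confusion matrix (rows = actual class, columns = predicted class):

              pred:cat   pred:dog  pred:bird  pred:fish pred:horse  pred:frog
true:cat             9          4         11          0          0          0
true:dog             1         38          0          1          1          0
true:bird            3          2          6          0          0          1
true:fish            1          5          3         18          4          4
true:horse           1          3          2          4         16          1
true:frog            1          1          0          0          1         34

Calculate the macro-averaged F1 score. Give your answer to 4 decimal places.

0.6281

Per-class F1 score (2·TP/(2·TP+FP+FN)):
  cat: TP=9, FP=1+3+1+1+1=7, FN=4+11+0+0+0=15 → 18/40 = 0.45000
  dog: TP=38, FP=4+2+5+3+1=15, FN=1+0+1+1+0=3 → 76/94 = 0.80851
  bird: TP=6, FP=11+0+3+2+0=16, FN=3+2+0+0+1=6 → 12/34 = 0.35294
  fish: TP=18, FP=0+1+0+4+0=5, FN=1+5+3+4+4=17 → 36/58 = 0.62069
  horse: TP=16, FP=0+1+0+4+1=6, FN=1+3+2+4+1=11 → 32/49 = 0.65306
  frog: TP=34, FP=0+0+1+4+1=6, FN=1+1+0+0+1=3 → 68/77 = 0.88312
Macro-F1 score = mean = (0.45000 + 0.80851 + 0.35294 + 0.62069 + 0.65306 + 0.88312) / 6 = 0.6281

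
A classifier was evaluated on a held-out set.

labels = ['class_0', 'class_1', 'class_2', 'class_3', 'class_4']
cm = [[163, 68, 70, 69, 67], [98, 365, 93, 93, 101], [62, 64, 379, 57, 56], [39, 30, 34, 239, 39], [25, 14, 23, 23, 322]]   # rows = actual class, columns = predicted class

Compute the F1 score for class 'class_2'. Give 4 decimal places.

One-vs-rest for 'class_2': TP = diagonal; FP = other classes predicted 'class_2'; FN = 'class_2' predicted as other.
F1 score = 2·TP/(2·TP+FP+FN).
class_2: TP=379, FP=70+93+34+23=220, FN=62+64+57+56=239 → 758/1217 = 0.62284

0.6228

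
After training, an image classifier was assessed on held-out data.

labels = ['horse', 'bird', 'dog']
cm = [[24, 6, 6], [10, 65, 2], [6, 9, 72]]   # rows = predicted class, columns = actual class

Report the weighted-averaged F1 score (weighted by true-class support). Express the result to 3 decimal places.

0.802

Per-class F1 score (2·TP/(2·TP+FP+FN)):
  horse: TP=24, FP=6+6=12, FN=10+6=16 → 48/76 = 0.6316
  bird: TP=65, FP=10+2=12, FN=6+9=15 → 130/157 = 0.8280
  dog: TP=72, FP=6+9=15, FN=6+2=8 → 144/167 = 0.8623
Weighted-F1 score = Σ (supportᵢ/N)·F1 scoreᵢ with N=200: (40/200)·0.6316 + (80/200)·0.8280 + (80/200)·0.8623 = 0.802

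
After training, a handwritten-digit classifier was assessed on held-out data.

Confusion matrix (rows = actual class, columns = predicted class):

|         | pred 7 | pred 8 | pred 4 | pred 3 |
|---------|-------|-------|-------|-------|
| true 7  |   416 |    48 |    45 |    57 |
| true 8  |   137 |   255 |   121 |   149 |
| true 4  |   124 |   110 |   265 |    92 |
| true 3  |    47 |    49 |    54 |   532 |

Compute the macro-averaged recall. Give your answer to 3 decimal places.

0.587

Per-class recall (TP/(TP+FN)):
  7: TP=416, FN=48+45+57=150 → 416/566 = 0.7350
  8: TP=255, FN=137+121+149=407 → 255/662 = 0.3852
  4: TP=265, FN=124+110+92=326 → 265/591 = 0.4484
  3: TP=532, FN=47+49+54=150 → 532/682 = 0.7801
Macro-recall = mean = (0.7350 + 0.3852 + 0.4484 + 0.7801) / 4 = 0.587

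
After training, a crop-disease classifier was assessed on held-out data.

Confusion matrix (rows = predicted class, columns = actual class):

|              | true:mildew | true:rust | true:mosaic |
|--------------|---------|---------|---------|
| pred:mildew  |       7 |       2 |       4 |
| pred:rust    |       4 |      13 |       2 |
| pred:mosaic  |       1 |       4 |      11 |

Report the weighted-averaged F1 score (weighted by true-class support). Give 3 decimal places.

Per-class F1 score (2·TP/(2·TP+FP+FN)):
  mildew: TP=7, FP=2+4=6, FN=4+1=5 → 14/25 = 0.5600
  rust: TP=13, FP=4+2=6, FN=2+4=6 → 26/38 = 0.6842
  mosaic: TP=11, FP=1+4=5, FN=4+2=6 → 22/33 = 0.6667
Weighted-F1 score = Σ (supportᵢ/N)·F1 scoreᵢ with N=48: (12/48)·0.5600 + (19/48)·0.6842 + (17/48)·0.6667 = 0.647

0.647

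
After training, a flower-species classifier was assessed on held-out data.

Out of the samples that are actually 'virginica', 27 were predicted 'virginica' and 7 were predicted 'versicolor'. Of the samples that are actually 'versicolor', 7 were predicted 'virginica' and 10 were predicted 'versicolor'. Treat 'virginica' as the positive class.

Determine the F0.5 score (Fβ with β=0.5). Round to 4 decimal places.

Fβ = (1+β²)·TP / ((1+β²)·TP + β²·FN + FP), with β²=1/4
= 1.25·27 / (1.25·27 + 0.25·7 + 7) = 0.7941

0.7941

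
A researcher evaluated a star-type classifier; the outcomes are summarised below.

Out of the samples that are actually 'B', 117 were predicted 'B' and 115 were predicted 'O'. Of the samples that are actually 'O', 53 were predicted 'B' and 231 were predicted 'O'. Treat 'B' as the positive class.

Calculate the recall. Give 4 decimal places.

0.5043

Recall = TP/(TP+FN) = 117/(117+115) = 117/232 = 0.5043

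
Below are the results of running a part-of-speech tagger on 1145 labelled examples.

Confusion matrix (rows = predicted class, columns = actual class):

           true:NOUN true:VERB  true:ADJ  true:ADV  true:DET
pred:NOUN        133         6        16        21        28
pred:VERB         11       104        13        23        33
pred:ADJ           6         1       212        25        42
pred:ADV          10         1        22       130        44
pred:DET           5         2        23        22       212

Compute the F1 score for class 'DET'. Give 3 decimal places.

0.681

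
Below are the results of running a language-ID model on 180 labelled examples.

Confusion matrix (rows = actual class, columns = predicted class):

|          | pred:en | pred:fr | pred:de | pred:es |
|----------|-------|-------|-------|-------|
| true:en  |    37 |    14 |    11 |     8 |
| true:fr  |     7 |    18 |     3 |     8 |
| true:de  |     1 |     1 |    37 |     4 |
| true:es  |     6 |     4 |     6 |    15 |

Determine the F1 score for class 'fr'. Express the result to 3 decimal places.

Treat 'fr' as positive and all other classes as negative.
F1 score = 2·TP/(2·TP+FP+FN).
fr: TP=18, FP=14+1+4=19, FN=7+3+8=18 → 36/73 = 0.4932

0.493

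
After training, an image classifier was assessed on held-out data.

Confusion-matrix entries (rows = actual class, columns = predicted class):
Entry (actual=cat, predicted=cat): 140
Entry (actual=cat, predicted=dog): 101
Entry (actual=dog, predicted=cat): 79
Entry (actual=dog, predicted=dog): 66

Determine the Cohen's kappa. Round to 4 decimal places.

Observed agreement pₒ = trace/N = 206/386 = 0.53368
Expected agreement pₑ = Σ (rowᵢ·colᵢ)/N² = (241·219 + 145·167)/386² = 0.51675
κ = (pₒ − pₑ)/(1 − pₑ) = (0.53368 − 0.51675)/(1 − 0.51675) = 0.0350

0.0350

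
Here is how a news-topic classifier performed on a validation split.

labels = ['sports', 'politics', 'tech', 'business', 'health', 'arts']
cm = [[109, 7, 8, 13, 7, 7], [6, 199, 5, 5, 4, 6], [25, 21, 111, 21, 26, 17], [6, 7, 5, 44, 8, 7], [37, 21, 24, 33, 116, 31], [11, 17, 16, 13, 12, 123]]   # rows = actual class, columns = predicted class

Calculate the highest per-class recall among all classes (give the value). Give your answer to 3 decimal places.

0.884

Per-class recall (TP/(TP+FN)):
  sports: TP=109, FN=7+8+13+7+7=42 → 109/151 = 0.7219
  politics: TP=199, FN=6+5+5+4+6=26 → 199/225 = 0.8844
  tech: TP=111, FN=25+21+21+26+17=110 → 111/221 = 0.5023
  business: TP=44, FN=6+7+5+8+7=33 → 44/77 = 0.5714
  health: TP=116, FN=37+21+24+33+31=146 → 116/262 = 0.4427
  arts: TP=123, FN=11+17+16+13+12=69 → 123/192 = 0.6406
Highest is class 'politics' with recall = 0.884.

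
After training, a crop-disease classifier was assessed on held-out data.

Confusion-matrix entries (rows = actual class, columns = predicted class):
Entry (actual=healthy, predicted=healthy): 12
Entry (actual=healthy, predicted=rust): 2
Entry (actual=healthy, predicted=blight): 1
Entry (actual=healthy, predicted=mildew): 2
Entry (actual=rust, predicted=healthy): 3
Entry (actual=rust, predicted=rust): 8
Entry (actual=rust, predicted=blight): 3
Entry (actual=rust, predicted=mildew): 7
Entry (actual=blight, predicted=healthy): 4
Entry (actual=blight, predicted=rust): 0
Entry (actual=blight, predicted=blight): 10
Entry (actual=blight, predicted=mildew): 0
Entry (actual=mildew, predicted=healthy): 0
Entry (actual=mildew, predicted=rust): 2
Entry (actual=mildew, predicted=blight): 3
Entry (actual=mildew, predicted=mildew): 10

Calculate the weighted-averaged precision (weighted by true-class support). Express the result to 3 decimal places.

Per-class precision (TP/(TP+FP)):
  healthy: TP=12, FP=3+4+0=7 → 12/19 = 0.6316
  rust: TP=8, FP=2+0+2=4 → 8/12 = 0.6667
  blight: TP=10, FP=1+3+3=7 → 10/17 = 0.5882
  mildew: TP=10, FP=2+7+0=9 → 10/19 = 0.5263
Weighted-precision = Σ (supportᵢ/N)·precisionᵢ with N=67: (17/67)·0.6316 + (21/67)·0.6667 + (14/67)·0.5882 + (15/67)·0.5263 = 0.610

0.610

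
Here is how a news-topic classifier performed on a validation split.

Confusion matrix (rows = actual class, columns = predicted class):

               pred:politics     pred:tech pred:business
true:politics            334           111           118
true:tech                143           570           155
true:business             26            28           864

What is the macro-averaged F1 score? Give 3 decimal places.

0.730

Per-class F1 score (2·TP/(2·TP+FP+FN)):
  politics: TP=334, FP=143+26=169, FN=111+118=229 → 668/1066 = 0.6266
  tech: TP=570, FP=111+28=139, FN=143+155=298 → 1140/1577 = 0.7229
  business: TP=864, FP=118+155=273, FN=26+28=54 → 1728/2055 = 0.8409
Macro-F1 score = mean = (0.6266 + 0.7229 + 0.8409) / 3 = 0.730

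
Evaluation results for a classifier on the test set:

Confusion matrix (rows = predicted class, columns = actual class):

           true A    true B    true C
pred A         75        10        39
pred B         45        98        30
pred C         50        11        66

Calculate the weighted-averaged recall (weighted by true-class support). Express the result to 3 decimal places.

0.564

Per-class recall (TP/(TP+FN)):
  A: TP=75, FN=45+50=95 → 75/170 = 0.4412
  B: TP=98, FN=10+11=21 → 98/119 = 0.8235
  C: TP=66, FN=39+30=69 → 66/135 = 0.4889
Weighted-recall = Σ (supportᵢ/N)·recallᵢ with N=424: (170/424)·0.4412 + (119/424)·0.8235 + (135/424)·0.4889 = 0.564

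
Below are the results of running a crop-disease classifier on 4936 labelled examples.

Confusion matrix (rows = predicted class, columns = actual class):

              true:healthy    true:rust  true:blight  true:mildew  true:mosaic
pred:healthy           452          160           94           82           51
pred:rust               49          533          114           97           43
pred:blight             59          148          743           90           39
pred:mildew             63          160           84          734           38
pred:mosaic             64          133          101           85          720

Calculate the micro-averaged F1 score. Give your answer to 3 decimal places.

Micro-averaging pools counts across classes: ΣTP=3182, ΣFP=1754, ΣFN=1754.
Micro-F1 score = 2·TP/(2·TP+FP+FN) on pooled counts = 0.645 (equals overall accuracy in single-label multiclass).

0.645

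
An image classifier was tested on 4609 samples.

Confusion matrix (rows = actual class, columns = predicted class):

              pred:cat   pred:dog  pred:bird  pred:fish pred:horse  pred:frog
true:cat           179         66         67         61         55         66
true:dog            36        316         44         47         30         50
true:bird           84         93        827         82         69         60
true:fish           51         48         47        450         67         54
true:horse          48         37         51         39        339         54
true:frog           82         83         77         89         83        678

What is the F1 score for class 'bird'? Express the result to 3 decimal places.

One-vs-rest for 'bird': TP = diagonal; FP = other classes predicted 'bird'; FN = 'bird' predicted as other.
F1 score = 2·TP/(2·TP+FP+FN).
bird: TP=827, FP=67+44+47+51+77=286, FN=84+93+82+69+60=388 → 1654/2328 = 0.7105

0.710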